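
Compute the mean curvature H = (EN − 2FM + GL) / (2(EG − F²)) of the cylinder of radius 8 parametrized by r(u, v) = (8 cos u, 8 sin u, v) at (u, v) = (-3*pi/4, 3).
H = -1/16

With E = 64, F = 0, G = 1, L = -8, M = 0, N = 0, assemble
  H = (EN − 2FM + GL) / (2(EG − F²)) = -1/16.
At (u, v) = (-3*pi/4, 3): H = -1/16.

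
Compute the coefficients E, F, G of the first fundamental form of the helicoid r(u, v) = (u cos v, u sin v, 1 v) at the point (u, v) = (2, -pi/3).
E = 1;  F = 0;  G = 5

Partials: r_u = (cos(v), sin(v), 0), r_v = (-u*sin(v), u*cos(v), 1). As functions of (u, v):
  E = r_u · r_u = 1,
  F = r_u · r_v = 0,
  G = r_v · r_v = u^2 + 1.
Evaluating at (u, v) = (2, -pi/3): E = 1, F = 0, G = 5.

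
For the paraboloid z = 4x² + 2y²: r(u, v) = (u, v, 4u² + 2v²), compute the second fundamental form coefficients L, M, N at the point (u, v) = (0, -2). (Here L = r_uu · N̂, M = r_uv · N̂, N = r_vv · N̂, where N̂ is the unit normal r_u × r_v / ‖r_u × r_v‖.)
L = 8*sqrt(65)/65;  M = 0;  N = 4*sqrt(65)/65

Compute the unit normal N̂(u, v) = (-8*u/sqrt(64*u^2 + 16*v^2 + 1), -4*v/sqrt(64*u^2 + 16*v^2 + 1), 1/sqrt(64*u^2 + 16*v^2 + 1)), and the second partials r_uu, r_uv, r_vv. Take dot products:
  L(u, v) = r_uu · N̂ = 8/sqrt(64*u^2 + 16*v^2 + 1),
  M(u, v) = r_uv · N̂ = 0,
  N(u, v) = r_vv · N̂ = 4/sqrt(64*u^2 + 16*v^2 + 1).
Evaluating at (u, v) = (0, -2):
  L = 8*sqrt(65)/65, M = 0, N = 4*sqrt(65)/65.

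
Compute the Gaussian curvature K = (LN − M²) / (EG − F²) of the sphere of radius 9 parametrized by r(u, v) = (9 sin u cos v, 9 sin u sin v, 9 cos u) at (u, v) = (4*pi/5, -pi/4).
K = 1/81

Coefficients of the first fundamental form: E = 81, F = 0, G = 81*sin(u)^2.
Coefficients of the second fundamental form: L = -9*sin(u)/Abs(sin(u)), M = 0, N = -9*sin(u)^3/Abs(sin(u)).
Assemble K = (LN − M²)/(EG − F²) = 1/81. At (u, v) = (4*pi/5, -pi/4): K = 1/81.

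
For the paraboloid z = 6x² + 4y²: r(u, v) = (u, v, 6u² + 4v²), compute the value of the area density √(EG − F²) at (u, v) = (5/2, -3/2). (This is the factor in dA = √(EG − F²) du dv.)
√(EG − F²)|_{(5/2, -3/2)} = sqrt(1045)

E = 144*u^2 + 1, F = 96*u*v, G = 64*v^2 + 1, so EG − F² = 144*u^2 + 64*v^2 + 1. Taking the positive square root: √(EG − F²) = sqrt(144*u^2 + 64*v^2 + 1). At (u, v) = (5/2, -3/2): sqrt(1045).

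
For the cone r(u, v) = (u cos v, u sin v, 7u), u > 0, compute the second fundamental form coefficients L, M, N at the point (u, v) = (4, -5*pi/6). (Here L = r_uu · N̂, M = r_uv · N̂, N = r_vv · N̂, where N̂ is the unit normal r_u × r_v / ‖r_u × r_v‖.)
L = 0;  M = 0;  N = 14*sqrt(2)/5

Compute the unit normal N̂(u, v) = (-7*sqrt(2)*u*cos(v)/(10*Abs(u)), -7*sqrt(2)*u*sin(v)/(10*Abs(u)), sqrt(2)*u/(10*Abs(u))), and the second partials r_uu, r_uv, r_vv. Take dot products:
  L(u, v) = r_uu · N̂ = 0,
  M(u, v) = r_uv · N̂ = 0,
  N(u, v) = r_vv · N̂ = 7*sqrt(2)*u^2/(10*Abs(u)).
Evaluating at (u, v) = (4, -5*pi/6):
  L = 0, M = 0, N = 14*sqrt(2)/5.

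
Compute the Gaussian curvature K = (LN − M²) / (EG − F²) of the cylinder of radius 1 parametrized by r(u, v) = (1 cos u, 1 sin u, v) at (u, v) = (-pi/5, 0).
K = 0

Coefficients of the first fundamental form: E = 1, F = 0, G = 1.
Coefficients of the second fundamental form: L = -1, M = 0, N = 0.
Assemble K = (LN − M²)/(EG − F²) = 0. At (u, v) = (-pi/5, 0): K = 0.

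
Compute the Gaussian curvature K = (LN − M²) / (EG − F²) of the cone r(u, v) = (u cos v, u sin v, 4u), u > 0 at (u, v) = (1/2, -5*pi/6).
K = 0

Coefficients of the first fundamental form: E = 17, F = 0, G = u^2.
Coefficients of the second fundamental form: L = 0, M = 0, N = 4*sqrt(17)*u^2/(17*Abs(u)).
Assemble K = (LN − M²)/(EG − F²) = 0. At (u, v) = (1/2, -5*pi/6): K = 0.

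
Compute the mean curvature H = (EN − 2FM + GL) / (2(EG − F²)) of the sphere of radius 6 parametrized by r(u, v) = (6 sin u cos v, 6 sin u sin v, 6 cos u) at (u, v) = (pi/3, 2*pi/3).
H = -1/6

With E = 36, F = 0, G = 36*sin(u)^2, L = -6*sin(u)/Abs(sin(u)), M = 0, N = -6*sin(u)^3/Abs(sin(u)), assemble
  H = (EN − 2FM + GL) / (2(EG − F²)) = -sin(u)/(6*Abs(sin(u))).
At (u, v) = (pi/3, 2*pi/3): H = -1/6.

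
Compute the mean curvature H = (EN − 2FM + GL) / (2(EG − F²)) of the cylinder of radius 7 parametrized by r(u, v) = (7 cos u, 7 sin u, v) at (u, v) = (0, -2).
H = -1/14

With E = 49, F = 0, G = 1, L = -7, M = 0, N = 0, assemble
  H = (EN − 2FM + GL) / (2(EG − F²)) = -1/14.
At (u, v) = (0, -2): H = -1/14.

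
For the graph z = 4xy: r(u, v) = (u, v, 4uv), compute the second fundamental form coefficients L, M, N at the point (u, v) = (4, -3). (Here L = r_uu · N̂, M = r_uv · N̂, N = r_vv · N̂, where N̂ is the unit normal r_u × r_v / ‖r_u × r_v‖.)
L = 0;  M = 4*sqrt(401)/401;  N = 0

Compute the unit normal N̂(u, v) = (-4*v/sqrt(16*u^2 + 16*v^2 + 1), -4*u/sqrt(16*u^2 + 16*v^2 + 1), 1/sqrt(16*u^2 + 16*v^2 + 1)), and the second partials r_uu, r_uv, r_vv. Take dot products:
  L(u, v) = r_uu · N̂ = 0,
  M(u, v) = r_uv · N̂ = 4/sqrt(16*u^2 + 16*v^2 + 1),
  N(u, v) = r_vv · N̂ = 0.
Evaluating at (u, v) = (4, -3):
  L = 0, M = 4*sqrt(401)/401, N = 0.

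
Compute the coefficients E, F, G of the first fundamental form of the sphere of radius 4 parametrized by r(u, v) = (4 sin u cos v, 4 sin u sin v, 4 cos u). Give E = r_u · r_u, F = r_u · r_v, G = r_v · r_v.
E = 16;  F = 0;  G = 16*sin(u)^2

Compute partials: r_u = (4*cos(u)*cos(v), 4*sin(v)*cos(u), -4*sin(u)), r_v = (-4*sin(u)*sin(v), 4*sin(u)*cos(v), 0). Then
  E = r_u · r_u = 16,
  F = r_u · r_v = 0,
  G = r_v · r_v = 16*sin(u)^2.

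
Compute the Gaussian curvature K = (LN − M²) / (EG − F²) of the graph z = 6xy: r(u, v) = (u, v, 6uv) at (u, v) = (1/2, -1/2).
K = -36/361

Coefficients of the first fundamental form: E = 36*v^2 + 1, F = 36*u*v, G = 36*u^2 + 1.
Coefficients of the second fundamental form: L = 0, M = 6/sqrt(36*u^2 + 36*v^2 + 1), N = 0.
Assemble K = (LN − M²)/(EG − F²) = -36/(1296*u^4 + 2592*u^2*v^2 + 72*u^2 + 1296*v^4 + 72*v^2 + 1). At (u, v) = (1/2, -1/2): K = -36/361.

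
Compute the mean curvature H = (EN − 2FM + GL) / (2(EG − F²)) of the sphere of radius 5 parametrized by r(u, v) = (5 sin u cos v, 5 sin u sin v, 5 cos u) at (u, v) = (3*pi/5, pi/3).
H = -1/5

With E = 25, F = 0, G = 25*sin(u)^2, L = -5*sin(u)/Abs(sin(u)), M = 0, N = -5*sin(u)^3/Abs(sin(u)), assemble
  H = (EN − 2FM + GL) / (2(EG − F²)) = -sin(u)/(5*Abs(sin(u))).
At (u, v) = (3*pi/5, pi/3): H = -1/5.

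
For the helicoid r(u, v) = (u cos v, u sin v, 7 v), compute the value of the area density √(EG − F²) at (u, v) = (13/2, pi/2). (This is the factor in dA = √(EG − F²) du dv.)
√(EG − F²)|_{(13/2, pi/2)} = sqrt(365)/2

E = 1, F = 0, G = u^2 + 49, so EG − F² = u^2 + 49. Taking the positive square root: √(EG − F²) = sqrt(u^2 + 49). At (u, v) = (13/2, pi/2): sqrt(365)/2.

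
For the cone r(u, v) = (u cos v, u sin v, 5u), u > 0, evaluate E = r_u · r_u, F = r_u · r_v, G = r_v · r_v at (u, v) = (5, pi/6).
E = 26;  F = 0;  G = 25

Partials: r_u = (cos(v), sin(v), 5), r_v = (-u*sin(v), u*cos(v), 0). As functions of (u, v):
  E = r_u · r_u = 26,
  F = r_u · r_v = 0,
  G = r_v · r_v = u^2.
Evaluating at (u, v) = (5, pi/6): E = 26, F = 0, G = 25.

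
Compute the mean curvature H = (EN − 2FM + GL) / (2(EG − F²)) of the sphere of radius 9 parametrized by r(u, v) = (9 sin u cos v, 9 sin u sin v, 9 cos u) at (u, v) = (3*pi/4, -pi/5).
H = -1/9

With E = 81, F = 0, G = 81*sin(u)^2, L = -9*sin(u)/Abs(sin(u)), M = 0, N = -9*sin(u)^3/Abs(sin(u)), assemble
  H = (EN − 2FM + GL) / (2(EG − F²)) = -sin(u)/(9*Abs(sin(u))).
At (u, v) = (3*pi/4, -pi/5): H = -1/9.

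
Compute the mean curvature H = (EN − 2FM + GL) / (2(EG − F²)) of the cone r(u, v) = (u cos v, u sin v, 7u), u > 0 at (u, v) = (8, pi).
H = 7*sqrt(2)/160

With E = 50, F = 0, G = u^2, L = 0, M = 0, N = 7*sqrt(2)*u^2/(10*Abs(u)), assemble
  H = (EN − 2FM + GL) / (2(EG − F²)) = 7*sqrt(2)/(20*Abs(u)).
At (u, v) = (8, pi): H = 7*sqrt(2)/160.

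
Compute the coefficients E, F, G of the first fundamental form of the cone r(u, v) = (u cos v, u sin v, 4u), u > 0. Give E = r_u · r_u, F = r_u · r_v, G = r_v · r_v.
E = 17;  F = 0;  G = u^2

Compute partials: r_u = (cos(v), sin(v), 4), r_v = (-u*sin(v), u*cos(v), 0). Then
  E = r_u · r_u = 17,
  F = r_u · r_v = 0,
  G = r_v · r_v = u^2.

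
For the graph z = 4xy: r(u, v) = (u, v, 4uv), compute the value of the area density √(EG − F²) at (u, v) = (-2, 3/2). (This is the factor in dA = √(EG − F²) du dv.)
√(EG − F²)|_{(-2, 3/2)} = sqrt(101)

E = 16*v^2 + 1, F = 16*u*v, G = 16*u^2 + 1, so EG − F² = 16*u^2 + 16*v^2 + 1. Taking the positive square root: √(EG − F²) = sqrt(16*u^2 + 16*v^2 + 1). At (u, v) = (-2, 3/2): sqrt(101).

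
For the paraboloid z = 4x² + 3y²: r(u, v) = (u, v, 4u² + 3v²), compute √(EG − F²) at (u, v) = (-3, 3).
√(EG − F²)|_{(-3, 3)} = sqrt(901)

E = 64*u^2 + 1, F = 48*u*v, G = 36*v^2 + 1; EG − F² = 64*u^2 + 36*v^2 + 1; √(EG − F²) = sqrt(64*u^2 + 36*v^2 + 1). At the given point: sqrt(901).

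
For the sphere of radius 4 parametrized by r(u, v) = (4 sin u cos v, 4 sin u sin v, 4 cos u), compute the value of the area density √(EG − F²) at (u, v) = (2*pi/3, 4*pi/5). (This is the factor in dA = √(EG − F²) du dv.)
√(EG − F²)|_{(2*pi/3, 4*pi/5)} = 8*sqrt(3)

E = 16, F = 0, G = 16*sin(u)^2, so EG − F² = 256*sin(u)^2. Taking the positive square root: √(EG − F²) = 16*Abs(sin(u)). At (u, v) = (2*pi/3, 4*pi/5): 8*sqrt(3).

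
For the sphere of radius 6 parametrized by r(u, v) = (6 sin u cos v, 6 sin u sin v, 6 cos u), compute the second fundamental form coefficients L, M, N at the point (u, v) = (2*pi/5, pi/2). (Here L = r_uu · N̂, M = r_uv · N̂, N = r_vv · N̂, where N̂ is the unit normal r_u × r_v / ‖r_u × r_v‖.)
L = -6;  M = 0;  N = -15/4 - 3*sqrt(5)/4

Compute the unit normal N̂(u, v) = (sin(u)^2*cos(v)/Abs(sin(u)), sin(u)^2*sin(v)/Abs(sin(u)), sin(2*u)/(2*Abs(sin(u)))), and the second partials r_uu, r_uv, r_vv. Take dot products:
  L(u, v) = r_uu · N̂ = -6*sin(u)/Abs(sin(u)),
  M(u, v) = r_uv · N̂ = 0,
  N(u, v) = r_vv · N̂ = -6*sin(u)^3/Abs(sin(u)).
Evaluating at (u, v) = (2*pi/5, pi/2):
  L = -6, M = 0, N = -15/4 - 3*sqrt(5)/4.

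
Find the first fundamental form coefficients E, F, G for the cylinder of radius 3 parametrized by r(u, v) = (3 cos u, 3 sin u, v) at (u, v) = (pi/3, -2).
E = 9;  F = 0;  G = 1

Partials: r_u = (-3*sin(u), 3*cos(u), 0), r_v = (0, 0, 1). As functions of (u, v):
  E = r_u · r_u = 9,
  F = r_u · r_v = 0,
  G = r_v · r_v = 1.
Evaluating at (u, v) = (pi/3, -2): E = 9, F = 0, G = 1.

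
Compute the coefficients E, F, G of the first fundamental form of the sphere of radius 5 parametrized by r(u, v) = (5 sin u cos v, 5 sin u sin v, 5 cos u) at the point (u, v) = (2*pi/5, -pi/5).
E = 25;  F = 0;  G = 25*sqrt(5)/8 + 125/8

Partials: r_u = (5*cos(u)*cos(v), 5*sin(v)*cos(u), -5*sin(u)), r_v = (-5*sin(u)*sin(v), 5*sin(u)*cos(v), 0). As functions of (u, v):
  E = r_u · r_u = 25,
  F = r_u · r_v = 0,
  G = r_v · r_v = 25*sin(u)^2.
Evaluating at (u, v) = (2*pi/5, -pi/5): E = 25, F = 0, G = 25*sqrt(5)/8 + 125/8.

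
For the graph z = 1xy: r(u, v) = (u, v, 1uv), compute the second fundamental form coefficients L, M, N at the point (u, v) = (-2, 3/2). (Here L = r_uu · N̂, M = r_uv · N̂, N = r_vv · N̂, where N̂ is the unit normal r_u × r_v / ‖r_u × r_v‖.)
L = 0;  M = 2*sqrt(29)/29;  N = 0

Compute the unit normal N̂(u, v) = (-v/sqrt(u^2 + v^2 + 1), -u/sqrt(u^2 + v^2 + 1), 1/sqrt(u^2 + v^2 + 1)), and the second partials r_uu, r_uv, r_vv. Take dot products:
  L(u, v) = r_uu · N̂ = 0,
  M(u, v) = r_uv · N̂ = 1/sqrt(u^2 + v^2 + 1),
  N(u, v) = r_vv · N̂ = 0.
Evaluating at (u, v) = (-2, 3/2):
  L = 0, M = 2*sqrt(29)/29, N = 0.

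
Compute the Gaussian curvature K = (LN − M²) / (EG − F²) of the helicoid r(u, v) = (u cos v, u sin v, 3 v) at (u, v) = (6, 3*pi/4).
K = -1/225

Coefficients of the first fundamental form: E = 1, F = 0, G = u^2 + 9.
Coefficients of the second fundamental form: L = 0, M = -3/sqrt(u^2 + 9), N = 0.
Assemble K = (LN − M²)/(EG − F²) = -9/(u^2 + 9)^2. At (u, v) = (6, 3*pi/4): K = -1/225.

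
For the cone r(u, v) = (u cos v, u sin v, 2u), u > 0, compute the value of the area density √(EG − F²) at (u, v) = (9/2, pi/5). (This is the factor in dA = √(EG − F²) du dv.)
√(EG − F²)|_{(9/2, pi/5)} = 9*sqrt(5)/2

E = 5, F = 0, G = u^2, so EG − F² = 5*u^2. Taking the positive square root: √(EG − F²) = sqrt(5)*Abs(u). At (u, v) = (9/2, pi/5): 9*sqrt(5)/2.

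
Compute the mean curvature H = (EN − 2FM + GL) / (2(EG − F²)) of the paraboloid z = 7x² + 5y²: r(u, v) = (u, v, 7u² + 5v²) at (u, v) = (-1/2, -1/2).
H = 48*sqrt(3)/125

With E = 196*u^2 + 1, F = 140*u*v, G = 100*v^2 + 1, L = 14/sqrt(196*u^2 + 100*v^2 + 1), M = 0, N = 10/sqrt(196*u^2 + 100*v^2 + 1), assemble
  H = (EN − 2FM + GL) / (2(EG − F²)) = 4*(245*u^2 + 175*v^2 + 3)/(196*u^2 + 100*v^2 + 1)^(3/2).
At (u, v) = (-1/2, -1/2): H = 48*sqrt(3)/125.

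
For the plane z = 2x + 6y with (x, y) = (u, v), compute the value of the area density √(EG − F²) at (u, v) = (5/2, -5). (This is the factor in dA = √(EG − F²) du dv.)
√(EG − F²)|_{(5/2, -5)} = sqrt(41)

E = 5, F = 12, G = 37, so EG − F² = 41. Taking the positive square root: √(EG − F²) = sqrt(41). At (u, v) = (5/2, -5): sqrt(41).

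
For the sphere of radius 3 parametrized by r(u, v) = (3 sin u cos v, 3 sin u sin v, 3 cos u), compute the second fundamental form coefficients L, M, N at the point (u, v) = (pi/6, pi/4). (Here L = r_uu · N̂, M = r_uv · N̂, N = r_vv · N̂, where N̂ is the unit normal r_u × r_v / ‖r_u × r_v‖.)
L = -3;  M = 0;  N = -3/4

Compute the unit normal N̂(u, v) = (sin(u)^2*cos(v)/Abs(sin(u)), sin(u)^2*sin(v)/Abs(sin(u)), sin(2*u)/(2*Abs(sin(u)))), and the second partials r_uu, r_uv, r_vv. Take dot products:
  L(u, v) = r_uu · N̂ = -3*sin(u)/Abs(sin(u)),
  M(u, v) = r_uv · N̂ = 0,
  N(u, v) = r_vv · N̂ = -3*sin(u)^3/Abs(sin(u)).
Evaluating at (u, v) = (pi/6, pi/4):
  L = -3, M = 0, N = -3/4.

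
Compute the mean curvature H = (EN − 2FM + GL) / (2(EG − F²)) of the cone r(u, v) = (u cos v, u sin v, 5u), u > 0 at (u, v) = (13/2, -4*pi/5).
H = 5*sqrt(26)/338

With E = 26, F = 0, G = u^2, L = 0, M = 0, N = 5*sqrt(26)*u^2/(26*Abs(u)), assemble
  H = (EN − 2FM + GL) / (2(EG − F²)) = 5*sqrt(26)/(52*Abs(u)).
At (u, v) = (13/2, -4*pi/5): H = 5*sqrt(26)/338.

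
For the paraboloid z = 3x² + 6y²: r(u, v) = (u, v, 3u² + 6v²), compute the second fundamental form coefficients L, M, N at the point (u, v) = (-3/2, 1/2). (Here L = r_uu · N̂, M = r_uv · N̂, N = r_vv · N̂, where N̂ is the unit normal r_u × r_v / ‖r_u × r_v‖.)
L = 3*sqrt(118)/59;  M = 0;  N = 6*sqrt(118)/59

Compute the unit normal N̂(u, v) = (-6*u/sqrt(36*u^2 + 144*v^2 + 1), -12*v/sqrt(36*u^2 + 144*v^2 + 1), 1/sqrt(36*u^2 + 144*v^2 + 1)), and the second partials r_uu, r_uv, r_vv. Take dot products:
  L(u, v) = r_uu · N̂ = 6/sqrt(36*u^2 + 144*v^2 + 1),
  M(u, v) = r_uv · N̂ = 0,
  N(u, v) = r_vv · N̂ = 12/sqrt(36*u^2 + 144*v^2 + 1).
Evaluating at (u, v) = (-3/2, 1/2):
  L = 3*sqrt(118)/59, M = 0, N = 6*sqrt(118)/59.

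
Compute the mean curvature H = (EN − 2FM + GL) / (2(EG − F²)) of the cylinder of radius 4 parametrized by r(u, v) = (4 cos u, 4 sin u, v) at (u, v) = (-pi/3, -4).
H = -1/8

With E = 16, F = 0, G = 1, L = -4, M = 0, N = 0, assemble
  H = (EN − 2FM + GL) / (2(EG − F²)) = -1/8.
At (u, v) = (-pi/3, -4): H = -1/8.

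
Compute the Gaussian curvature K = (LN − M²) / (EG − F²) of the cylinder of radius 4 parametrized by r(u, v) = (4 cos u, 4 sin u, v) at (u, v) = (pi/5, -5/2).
K = 0

Coefficients of the first fundamental form: E = 16, F = 0, G = 1.
Coefficients of the second fundamental form: L = -4, M = 0, N = 0.
Assemble K = (LN − M²)/(EG − F²) = 0. At (u, v) = (pi/5, -5/2): K = 0.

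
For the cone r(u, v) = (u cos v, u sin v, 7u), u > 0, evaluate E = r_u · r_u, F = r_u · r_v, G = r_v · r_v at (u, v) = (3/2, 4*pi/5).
E = 50;  F = 0;  G = 9/4

Partials: r_u = (cos(v), sin(v), 7), r_v = (-u*sin(v), u*cos(v), 0). As functions of (u, v):
  E = r_u · r_u = 50,
  F = r_u · r_v = 0,
  G = r_v · r_v = u^2.
Evaluating at (u, v) = (3/2, 4*pi/5): E = 50, F = 0, G = 9/4.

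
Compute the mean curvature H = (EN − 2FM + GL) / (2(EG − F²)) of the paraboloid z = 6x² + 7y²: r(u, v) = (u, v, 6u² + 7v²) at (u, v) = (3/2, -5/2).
H = 9631*sqrt(62)/480500

With E = 144*u^2 + 1, F = 168*u*v, G = 196*v^2 + 1, L = 12/sqrt(144*u^2 + 196*v^2 + 1), M = 0, N = 14/sqrt(144*u^2 + 196*v^2 + 1), assemble
  H = (EN − 2FM + GL) / (2(EG − F²)) = (1008*u^2 + 1176*v^2 + 13)/(144*u^2 + 196*v^2 + 1)^(3/2).
At (u, v) = (3/2, -5/2): H = 9631*sqrt(62)/480500.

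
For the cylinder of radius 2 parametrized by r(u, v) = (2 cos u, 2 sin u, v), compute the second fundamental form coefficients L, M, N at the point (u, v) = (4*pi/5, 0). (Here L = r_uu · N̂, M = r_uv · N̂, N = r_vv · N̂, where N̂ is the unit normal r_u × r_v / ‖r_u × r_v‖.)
L = -2;  M = 0;  N = 0

Compute the unit normal N̂(u, v) = (cos(u), sin(u), 0), and the second partials r_uu, r_uv, r_vv. Take dot products:
  L(u, v) = r_uu · N̂ = -2,
  M(u, v) = r_uv · N̂ = 0,
  N(u, v) = r_vv · N̂ = 0.
Evaluating at (u, v) = (4*pi/5, 0):
  L = -2, M = 0, N = 0.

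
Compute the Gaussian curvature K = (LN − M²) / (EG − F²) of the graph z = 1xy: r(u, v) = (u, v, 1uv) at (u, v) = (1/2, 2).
K = -16/441

Coefficients of the first fundamental form: E = v^2 + 1, F = u*v, G = u^2 + 1.
Coefficients of the second fundamental form: L = 0, M = 1/sqrt(u^2 + v^2 + 1), N = 0.
Assemble K = (LN − M²)/(EG − F²) = 1/((u^2*v^2 - (u^2 + 1)*(v^2 + 1))*(u^2 + v^2 + 1)). At (u, v) = (1/2, 2): K = -16/441.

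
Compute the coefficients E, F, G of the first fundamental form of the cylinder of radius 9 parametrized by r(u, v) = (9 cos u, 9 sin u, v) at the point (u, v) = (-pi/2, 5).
E = 81;  F = 0;  G = 1

Partials: r_u = (-9*sin(u), 9*cos(u), 0), r_v = (0, 0, 1). As functions of (u, v):
  E = r_u · r_u = 81,
  F = r_u · r_v = 0,
  G = r_v · r_v = 1.
Evaluating at (u, v) = (-pi/2, 5): E = 81, F = 0, G = 1.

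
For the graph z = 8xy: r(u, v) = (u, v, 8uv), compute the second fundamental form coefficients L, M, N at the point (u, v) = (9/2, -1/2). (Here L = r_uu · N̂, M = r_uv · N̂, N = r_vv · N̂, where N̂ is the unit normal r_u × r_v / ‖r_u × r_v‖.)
L = 0;  M = 8*sqrt(1313)/1313;  N = 0

Compute the unit normal N̂(u, v) = (-8*v/sqrt(64*u^2 + 64*v^2 + 1), -8*u/sqrt(64*u^2 + 64*v^2 + 1), 1/sqrt(64*u^2 + 64*v^2 + 1)), and the second partials r_uu, r_uv, r_vv. Take dot products:
  L(u, v) = r_uu · N̂ = 0,
  M(u, v) = r_uv · N̂ = 8/sqrt(64*u^2 + 64*v^2 + 1),
  N(u, v) = r_vv · N̂ = 0.
Evaluating at (u, v) = (9/2, -1/2):
  L = 0, M = 8*sqrt(1313)/1313, N = 0.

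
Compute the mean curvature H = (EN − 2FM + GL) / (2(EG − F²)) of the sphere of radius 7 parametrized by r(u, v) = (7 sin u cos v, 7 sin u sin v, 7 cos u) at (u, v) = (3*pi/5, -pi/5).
H = -1/7

With E = 49, F = 0, G = 49*sin(u)^2, L = -7*sin(u)/Abs(sin(u)), M = 0, N = -7*sin(u)^3/Abs(sin(u)), assemble
  H = (EN − 2FM + GL) / (2(EG − F²)) = -sin(u)/(7*Abs(sin(u))).
At (u, v) = (3*pi/5, -pi/5): H = -1/7.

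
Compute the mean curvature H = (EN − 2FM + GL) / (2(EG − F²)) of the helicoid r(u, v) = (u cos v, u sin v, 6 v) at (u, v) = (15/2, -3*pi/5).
H = 0

With E = 1, F = 0, G = u^2 + 36, L = 0, M = -6/sqrt(u^2 + 36), N = 0, assemble
  H = (EN − 2FM + GL) / (2(EG − F²)) = 0.
At (u, v) = (15/2, -3*pi/5): H = 0.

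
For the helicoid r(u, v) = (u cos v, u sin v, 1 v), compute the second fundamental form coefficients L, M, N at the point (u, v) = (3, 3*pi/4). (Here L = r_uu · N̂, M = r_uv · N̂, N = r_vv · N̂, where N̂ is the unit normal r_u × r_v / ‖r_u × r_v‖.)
L = 0;  M = -sqrt(10)/10;  N = 0

Compute the unit normal N̂(u, v) = (sin(v)/sqrt(u^2 + 1), -cos(v)/sqrt(u^2 + 1), u/sqrt(u^2 + 1)), and the second partials r_uu, r_uv, r_vv. Take dot products:
  L(u, v) = r_uu · N̂ = 0,
  M(u, v) = r_uv · N̂ = -1/sqrt(u^2 + 1),
  N(u, v) = r_vv · N̂ = 0.
Evaluating at (u, v) = (3, 3*pi/4):
  L = 0, M = -sqrt(10)/10, N = 0.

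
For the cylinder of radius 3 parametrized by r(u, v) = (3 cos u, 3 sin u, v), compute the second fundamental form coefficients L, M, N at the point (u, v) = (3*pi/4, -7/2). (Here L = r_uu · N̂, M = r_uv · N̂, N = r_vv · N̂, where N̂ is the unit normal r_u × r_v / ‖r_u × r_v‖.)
L = -3;  M = 0;  N = 0

Compute the unit normal N̂(u, v) = (cos(u), sin(u), 0), and the second partials r_uu, r_uv, r_vv. Take dot products:
  L(u, v) = r_uu · N̂ = -3,
  M(u, v) = r_uv · N̂ = 0,
  N(u, v) = r_vv · N̂ = 0.
Evaluating at (u, v) = (3*pi/4, -7/2):
  L = -3, M = 0, N = 0.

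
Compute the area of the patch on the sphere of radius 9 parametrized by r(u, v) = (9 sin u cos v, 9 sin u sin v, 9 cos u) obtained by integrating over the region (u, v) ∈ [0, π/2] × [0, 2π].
Area = 162*pi

Area = ∫∫ √(EG − F²) du dv with √(EG − F²) = 81*Abs(sin(u)). Integrating over [0, π/2] × [0, 2π] gives 162*pi.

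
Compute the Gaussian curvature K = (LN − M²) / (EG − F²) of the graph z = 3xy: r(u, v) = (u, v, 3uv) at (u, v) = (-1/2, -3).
K = -144/113569

Coefficients of the first fundamental form: E = 9*v^2 + 1, F = 9*u*v, G = 9*u^2 + 1.
Coefficients of the second fundamental form: L = 0, M = 3/sqrt(9*u^2 + 9*v^2 + 1), N = 0.
Assemble K = (LN − M²)/(EG − F²) = -9/(81*u^4 + 162*u^2*v^2 + 18*u^2 + 81*v^4 + 18*v^2 + 1). At (u, v) = (-1/2, -3): K = -144/113569.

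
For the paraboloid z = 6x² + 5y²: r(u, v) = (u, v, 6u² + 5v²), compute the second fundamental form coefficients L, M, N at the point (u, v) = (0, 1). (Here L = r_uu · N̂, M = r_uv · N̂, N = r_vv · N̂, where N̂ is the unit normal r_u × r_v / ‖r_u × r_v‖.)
L = 12*sqrt(101)/101;  M = 0;  N = 10*sqrt(101)/101

Compute the unit normal N̂(u, v) = (-12*u/sqrt(144*u^2 + 100*v^2 + 1), -10*v/sqrt(144*u^2 + 100*v^2 + 1), 1/sqrt(144*u^2 + 100*v^2 + 1)), and the second partials r_uu, r_uv, r_vv. Take dot products:
  L(u, v) = r_uu · N̂ = 12/sqrt(144*u^2 + 100*v^2 + 1),
  M(u, v) = r_uv · N̂ = 0,
  N(u, v) = r_vv · N̂ = 10/sqrt(144*u^2 + 100*v^2 + 1).
Evaluating at (u, v) = (0, 1):
  L = 12*sqrt(101)/101, M = 0, N = 10*sqrt(101)/101.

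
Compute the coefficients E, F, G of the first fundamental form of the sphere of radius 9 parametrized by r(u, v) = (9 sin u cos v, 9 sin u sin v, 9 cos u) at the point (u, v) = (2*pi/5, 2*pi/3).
E = 81;  F = 0;  G = 81*sqrt(5)/8 + 405/8

Partials: r_u = (9*cos(u)*cos(v), 9*sin(v)*cos(u), -9*sin(u)), r_v = (-9*sin(u)*sin(v), 9*sin(u)*cos(v), 0). As functions of (u, v):
  E = r_u · r_u = 81,
  F = r_u · r_v = 0,
  G = r_v · r_v = 81*sin(u)^2.
Evaluating at (u, v) = (2*pi/5, 2*pi/3): E = 81, F = 0, G = 81*sqrt(5)/8 + 405/8.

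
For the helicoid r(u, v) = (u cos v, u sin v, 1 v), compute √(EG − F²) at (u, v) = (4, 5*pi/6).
√(EG − F²)|_{(4, 5*pi/6)} = sqrt(17)

E = 1, F = 0, G = u^2 + 1; EG − F² = u^2 + 1; √(EG − F²) = sqrt(u^2 + 1). At the given point: sqrt(17).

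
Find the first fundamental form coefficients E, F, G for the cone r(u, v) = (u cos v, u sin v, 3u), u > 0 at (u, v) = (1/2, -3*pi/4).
E = 10;  F = 0;  G = 1/4

Partials: r_u = (cos(v), sin(v), 3), r_v = (-u*sin(v), u*cos(v), 0). As functions of (u, v):
  E = r_u · r_u = 10,
  F = r_u · r_v = 0,
  G = r_v · r_v = u^2.
Evaluating at (u, v) = (1/2, -3*pi/4): E = 10, F = 0, G = 1/4.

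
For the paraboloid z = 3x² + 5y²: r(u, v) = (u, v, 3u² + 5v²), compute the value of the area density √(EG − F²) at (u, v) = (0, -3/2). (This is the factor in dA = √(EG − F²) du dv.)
√(EG − F²)|_{(0, -3/2)} = sqrt(226)

E = 36*u^2 + 1, F = 60*u*v, G = 100*v^2 + 1, so EG − F² = 36*u^2 + 100*v^2 + 1. Taking the positive square root: √(EG − F²) = sqrt(36*u^2 + 100*v^2 + 1). At (u, v) = (0, -3/2): sqrt(226).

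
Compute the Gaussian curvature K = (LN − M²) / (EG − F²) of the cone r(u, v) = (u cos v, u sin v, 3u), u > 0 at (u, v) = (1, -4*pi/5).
K = 0

Coefficients of the first fundamental form: E = 10, F = 0, G = u^2.
Coefficients of the second fundamental form: L = 0, M = 0, N = 3*sqrt(10)*u^2/(10*Abs(u)).
Assemble K = (LN − M²)/(EG − F²) = 0. At (u, v) = (1, -4*pi/5): K = 0.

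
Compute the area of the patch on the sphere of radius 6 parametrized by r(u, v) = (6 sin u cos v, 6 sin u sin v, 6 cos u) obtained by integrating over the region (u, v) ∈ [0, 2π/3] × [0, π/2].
Area = 27*pi

Area = ∫∫ √(EG − F²) du dv with √(EG − F²) = 36*Abs(sin(u)). Integrating over [0, 2π/3] × [0, π/2] gives 27*pi.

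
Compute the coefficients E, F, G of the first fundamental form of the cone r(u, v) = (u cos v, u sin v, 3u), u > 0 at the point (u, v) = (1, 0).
E = 10;  F = 0;  G = 1

Partials: r_u = (cos(v), sin(v), 3), r_v = (-u*sin(v), u*cos(v), 0). As functions of (u, v):
  E = r_u · r_u = 10,
  F = r_u · r_v = 0,
  G = r_v · r_v = u^2.
Evaluating at (u, v) = (1, 0): E = 10, F = 0, G = 1.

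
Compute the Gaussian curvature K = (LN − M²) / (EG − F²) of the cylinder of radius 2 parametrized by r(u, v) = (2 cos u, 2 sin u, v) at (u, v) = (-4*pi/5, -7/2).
K = 0

Coefficients of the first fundamental form: E = 4, F = 0, G = 1.
Coefficients of the second fundamental form: L = -2, M = 0, N = 0.
Assemble K = (LN − M²)/(EG − F²) = 0. At (u, v) = (-4*pi/5, -7/2): K = 0.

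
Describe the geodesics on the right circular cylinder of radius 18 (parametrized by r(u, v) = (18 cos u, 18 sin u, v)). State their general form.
The cylinder is flat (K = 0) and locally isometric to the plane via the development (u, v) ↦ (18 u, v). Geodesics are the pre-images of straight lines: circles (v constant), vertical lines (u constant), and helices (v = c · u + d) for constants c, d.

A right cylinder has E = 18², F = 0, G = 1, so EG − F² = 18², and L = −18, M = N = 0, giving K = (LN − M²)/(EG − F²) = 0 everywhere. A flat surface is locally isometric to the Euclidean plane via the map (u, v) ↦ (18 u, v). Straight lines in the (x̃, ỹ) plane pull back to: (a) horizontal circles (v = const), (b) vertical generators (u = const), and (c) helices (18 u tan θ = v, i.e. v = c · u + d).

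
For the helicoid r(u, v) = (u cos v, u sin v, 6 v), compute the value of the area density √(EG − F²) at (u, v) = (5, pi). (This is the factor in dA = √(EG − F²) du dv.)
√(EG − F²)|_{(5, pi)} = sqrt(61)

E = 1, F = 0, G = u^2 + 36, so EG − F² = u^2 + 36. Taking the positive square root: √(EG − F²) = sqrt(u^2 + 36). At (u, v) = (5, pi): sqrt(61).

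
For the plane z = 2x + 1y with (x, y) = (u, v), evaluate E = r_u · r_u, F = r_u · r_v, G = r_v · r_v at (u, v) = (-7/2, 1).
E = 5;  F = 2;  G = 2

Partials: r_u = (1, 0, 2), r_v = (0, 1, 1). As functions of (u, v):
  E = r_u · r_u = 5,
  F = r_u · r_v = 2,
  G = r_v · r_v = 2.
Evaluating at (u, v) = (-7/2, 1): E = 5, F = 2, G = 2.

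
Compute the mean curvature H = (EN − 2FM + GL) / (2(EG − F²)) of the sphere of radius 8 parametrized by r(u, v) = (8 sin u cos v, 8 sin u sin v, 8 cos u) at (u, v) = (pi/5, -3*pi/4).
H = -1/8

With E = 64, F = 0, G = 64*sin(u)^2, L = -8*sin(u)/Abs(sin(u)), M = 0, N = -8*sin(u)^3/Abs(sin(u)), assemble
  H = (EN − 2FM + GL) / (2(EG − F²)) = -sin(u)/(8*Abs(sin(u))).
At (u, v) = (pi/5, -3*pi/4): H = -1/8.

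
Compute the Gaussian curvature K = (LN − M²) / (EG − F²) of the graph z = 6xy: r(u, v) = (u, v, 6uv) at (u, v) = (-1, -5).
K = -36/877969

Coefficients of the first fundamental form: E = 36*v^2 + 1, F = 36*u*v, G = 36*u^2 + 1.
Coefficients of the second fundamental form: L = 0, M = 6/sqrt(36*u^2 + 36*v^2 + 1), N = 0.
Assemble K = (LN − M²)/(EG − F²) = -36/(1296*u^4 + 2592*u^2*v^2 + 72*u^2 + 1296*v^4 + 72*v^2 + 1). At (u, v) = (-1, -5): K = -36/877969.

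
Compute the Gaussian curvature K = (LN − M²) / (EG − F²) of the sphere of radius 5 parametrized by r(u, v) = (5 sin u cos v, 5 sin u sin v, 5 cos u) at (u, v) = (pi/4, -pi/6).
K = 1/25

Coefficients of the first fundamental form: E = 25, F = 0, G = 25*sin(u)^2.
Coefficients of the second fundamental form: L = -5*sin(u)/Abs(sin(u)), M = 0, N = -5*sin(u)^3/Abs(sin(u)).
Assemble K = (LN − M²)/(EG − F²) = 1/25. At (u, v) = (pi/4, -pi/6): K = 1/25.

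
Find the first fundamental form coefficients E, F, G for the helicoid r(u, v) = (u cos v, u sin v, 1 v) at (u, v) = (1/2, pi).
E = 1;  F = 0;  G = 5/4

Partials: r_u = (cos(v), sin(v), 0), r_v = (-u*sin(v), u*cos(v), 1). As functions of (u, v):
  E = r_u · r_u = 1,
  F = r_u · r_v = 0,
  G = r_v · r_v = u^2 + 1.
Evaluating at (u, v) = (1/2, pi): E = 1, F = 0, G = 5/4.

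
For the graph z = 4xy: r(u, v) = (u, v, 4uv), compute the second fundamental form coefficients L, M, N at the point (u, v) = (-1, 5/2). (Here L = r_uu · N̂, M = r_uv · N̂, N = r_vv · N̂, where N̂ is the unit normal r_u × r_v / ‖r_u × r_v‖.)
L = 0;  M = 4*sqrt(13)/39;  N = 0

Compute the unit normal N̂(u, v) = (-4*v/sqrt(16*u^2 + 16*v^2 + 1), -4*u/sqrt(16*u^2 + 16*v^2 + 1), 1/sqrt(16*u^2 + 16*v^2 + 1)), and the second partials r_uu, r_uv, r_vv. Take dot products:
  L(u, v) = r_uu · N̂ = 0,
  M(u, v) = r_uv · N̂ = 4/sqrt(16*u^2 + 16*v^2 + 1),
  N(u, v) = r_vv · N̂ = 0.
Evaluating at (u, v) = (-1, 5/2):
  L = 0, M = 4*sqrt(13)/39, N = 0.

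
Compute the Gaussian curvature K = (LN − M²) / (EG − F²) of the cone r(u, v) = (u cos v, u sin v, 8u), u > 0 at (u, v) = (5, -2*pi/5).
K = 0

Coefficients of the first fundamental form: E = 65, F = 0, G = u^2.
Coefficients of the second fundamental form: L = 0, M = 0, N = 8*sqrt(65)*u^2/(65*Abs(u)).
Assemble K = (LN − M²)/(EG − F²) = 0. At (u, v) = (5, -2*pi/5): K = 0.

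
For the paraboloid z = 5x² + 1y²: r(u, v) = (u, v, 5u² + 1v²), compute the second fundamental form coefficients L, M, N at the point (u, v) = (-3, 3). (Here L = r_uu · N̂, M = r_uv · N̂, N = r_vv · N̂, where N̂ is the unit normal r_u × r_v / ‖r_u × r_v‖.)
L = 10*sqrt(937)/937;  M = 0;  N = 2*sqrt(937)/937

Compute the unit normal N̂(u, v) = (-10*u/sqrt(100*u^2 + 4*v^2 + 1), -2*v/sqrt(100*u^2 + 4*v^2 + 1), 1/sqrt(100*u^2 + 4*v^2 + 1)), and the second partials r_uu, r_uv, r_vv. Take dot products:
  L(u, v) = r_uu · N̂ = 10/sqrt(100*u^2 + 4*v^2 + 1),
  M(u, v) = r_uv · N̂ = 0,
  N(u, v) = r_vv · N̂ = 2/sqrt(100*u^2 + 4*v^2 + 1).
Evaluating at (u, v) = (-3, 3):
  L = 10*sqrt(937)/937, M = 0, N = 2*sqrt(937)/937.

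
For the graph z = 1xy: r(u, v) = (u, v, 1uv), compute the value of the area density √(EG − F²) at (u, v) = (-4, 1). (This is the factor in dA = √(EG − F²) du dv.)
√(EG − F²)|_{(-4, 1)} = 3*sqrt(2)

E = v^2 + 1, F = u*v, G = u^2 + 1, so EG − F² = u^2 + v^2 + 1. Taking the positive square root: √(EG − F²) = sqrt(u^2 + v^2 + 1). At (u, v) = (-4, 1): 3*sqrt(2).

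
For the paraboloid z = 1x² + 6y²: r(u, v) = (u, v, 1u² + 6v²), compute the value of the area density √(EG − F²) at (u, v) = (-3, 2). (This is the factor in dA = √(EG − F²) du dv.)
√(EG − F²)|_{(-3, 2)} = sqrt(613)

E = 4*u^2 + 1, F = 24*u*v, G = 144*v^2 + 1, so EG − F² = 4*u^2 + 144*v^2 + 1. Taking the positive square root: √(EG − F²) = sqrt(4*u^2 + 144*v^2 + 1). At (u, v) = (-3, 2): sqrt(613).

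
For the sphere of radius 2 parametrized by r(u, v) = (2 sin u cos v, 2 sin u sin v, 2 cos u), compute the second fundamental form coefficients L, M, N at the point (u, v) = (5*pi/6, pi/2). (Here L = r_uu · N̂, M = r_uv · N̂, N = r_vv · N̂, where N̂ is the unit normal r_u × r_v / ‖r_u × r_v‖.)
L = -2;  M = 0;  N = -1/2

Compute the unit normal N̂(u, v) = (sin(u)^2*cos(v)/Abs(sin(u)), sin(u)^2*sin(v)/Abs(sin(u)), sin(2*u)/(2*Abs(sin(u)))), and the second partials r_uu, r_uv, r_vv. Take dot products:
  L(u, v) = r_uu · N̂ = -2*sin(u)/Abs(sin(u)),
  M(u, v) = r_uv · N̂ = 0,
  N(u, v) = r_vv · N̂ = -2*sin(u)^3/Abs(sin(u)).
Evaluating at (u, v) = (5*pi/6, pi/2):
  L = -2, M = 0, N = -1/2.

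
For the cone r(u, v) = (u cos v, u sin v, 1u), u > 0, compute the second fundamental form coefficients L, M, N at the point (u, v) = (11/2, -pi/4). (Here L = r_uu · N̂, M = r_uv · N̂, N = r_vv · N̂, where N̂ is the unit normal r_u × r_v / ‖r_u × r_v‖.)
L = 0;  M = 0;  N = 11*sqrt(2)/4

Compute the unit normal N̂(u, v) = (-sqrt(2)*u*cos(v)/(2*Abs(u)), -sqrt(2)*u*sin(v)/(2*Abs(u)), sqrt(2)*u/(2*Abs(u))), and the second partials r_uu, r_uv, r_vv. Take dot products:
  L(u, v) = r_uu · N̂ = 0,
  M(u, v) = r_uv · N̂ = 0,
  N(u, v) = r_vv · N̂ = sqrt(2)*u^2/(2*Abs(u)).
Evaluating at (u, v) = (11/2, -pi/4):
  L = 0, M = 0, N = 11*sqrt(2)/4.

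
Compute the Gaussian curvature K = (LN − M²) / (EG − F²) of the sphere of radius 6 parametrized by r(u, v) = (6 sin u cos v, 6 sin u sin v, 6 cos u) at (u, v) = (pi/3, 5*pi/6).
K = 1/36

Coefficients of the first fundamental form: E = 36, F = 0, G = 36*sin(u)^2.
Coefficients of the second fundamental form: L = -6*sin(u)/Abs(sin(u)), M = 0, N = -6*sin(u)^3/Abs(sin(u)).
Assemble K = (LN − M²)/(EG − F²) = 1/36. At (u, v) = (pi/3, 5*pi/6): K = 1/36.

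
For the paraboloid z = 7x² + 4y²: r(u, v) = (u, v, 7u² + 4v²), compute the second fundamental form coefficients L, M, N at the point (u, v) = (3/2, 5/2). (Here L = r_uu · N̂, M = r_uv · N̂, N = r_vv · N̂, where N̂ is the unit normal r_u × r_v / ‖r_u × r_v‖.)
L = 7*sqrt(842)/421;  M = 0;  N = 4*sqrt(842)/421

Compute the unit normal N̂(u, v) = (-14*u/sqrt(196*u^2 + 64*v^2 + 1), -8*v/sqrt(196*u^2 + 64*v^2 + 1), 1/sqrt(196*u^2 + 64*v^2 + 1)), and the second partials r_uu, r_uv, r_vv. Take dot products:
  L(u, v) = r_uu · N̂ = 14/sqrt(196*u^2 + 64*v^2 + 1),
  M(u, v) = r_uv · N̂ = 0,
  N(u, v) = r_vv · N̂ = 8/sqrt(196*u^2 + 64*v^2 + 1).
Evaluating at (u, v) = (3/2, 5/2):
  L = 7*sqrt(842)/421, M = 0, N = 4*sqrt(842)/421.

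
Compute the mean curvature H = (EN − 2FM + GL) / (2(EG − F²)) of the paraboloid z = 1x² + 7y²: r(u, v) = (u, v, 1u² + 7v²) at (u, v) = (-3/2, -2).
H = 855*sqrt(794)/630436

With E = 4*u^2 + 1, F = 28*u*v, G = 196*v^2 + 1, L = 2/sqrt(4*u^2 + 196*v^2 + 1), M = 0, N = 14/sqrt(4*u^2 + 196*v^2 + 1), assemble
  H = (EN − 2FM + GL) / (2(EG − F²)) = 4*(7*u^2 + 49*v^2 + 2)/(4*u^2 + 196*v^2 + 1)^(3/2).
At (u, v) = (-3/2, -2): H = 855*sqrt(794)/630436.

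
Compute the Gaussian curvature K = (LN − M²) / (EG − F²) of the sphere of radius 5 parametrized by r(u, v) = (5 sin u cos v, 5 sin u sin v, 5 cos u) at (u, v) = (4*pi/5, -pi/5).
K = 1/25

Coefficients of the first fundamental form: E = 25, F = 0, G = 25*sin(u)^2.
Coefficients of the second fundamental form: L = -5*sin(u)/Abs(sin(u)), M = 0, N = -5*sin(u)^3/Abs(sin(u)).
Assemble K = (LN − M²)/(EG − F²) = 1/25. At (u, v) = (4*pi/5, -pi/5): K = 1/25.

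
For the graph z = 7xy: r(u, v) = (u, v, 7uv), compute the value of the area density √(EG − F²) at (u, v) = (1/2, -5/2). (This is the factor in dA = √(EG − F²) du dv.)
√(EG − F²)|_{(1/2, -5/2)} = 3*sqrt(142)/2

E = 49*v^2 + 1, F = 49*u*v, G = 49*u^2 + 1, so EG − F² = 49*u^2 + 49*v^2 + 1. Taking the positive square root: √(EG − F²) = sqrt(49*u^2 + 49*v^2 + 1). At (u, v) = (1/2, -5/2): 3*sqrt(142)/2.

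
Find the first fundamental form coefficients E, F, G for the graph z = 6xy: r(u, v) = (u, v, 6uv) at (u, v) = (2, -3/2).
E = 82;  F = -108;  G = 145

Partials: r_u = (1, 0, 6*v), r_v = (0, 1, 6*u). As functions of (u, v):
  E = r_u · r_u = 36*v^2 + 1,
  F = r_u · r_v = 36*u*v,
  G = r_v · r_v = 36*u^2 + 1.
Evaluating at (u, v) = (2, -3/2): E = 82, F = -108, G = 145.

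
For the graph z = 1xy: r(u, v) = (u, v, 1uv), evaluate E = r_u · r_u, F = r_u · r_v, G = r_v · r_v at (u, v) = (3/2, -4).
E = 17;  F = -6;  G = 13/4

Partials: r_u = (1, 0, v), r_v = (0, 1, u). As functions of (u, v):
  E = r_u · r_u = v^2 + 1,
  F = r_u · r_v = u*v,
  G = r_v · r_v = u^2 + 1.
Evaluating at (u, v) = (3/2, -4): E = 17, F = -6, G = 13/4.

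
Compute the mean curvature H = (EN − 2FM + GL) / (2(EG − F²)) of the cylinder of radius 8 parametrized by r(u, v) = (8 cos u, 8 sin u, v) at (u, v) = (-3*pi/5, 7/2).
H = -1/16

With E = 64, F = 0, G = 1, L = -8, M = 0, N = 0, assemble
  H = (EN − 2FM + GL) / (2(EG − F²)) = -1/16.
At (u, v) = (-3*pi/5, 7/2): H = -1/16.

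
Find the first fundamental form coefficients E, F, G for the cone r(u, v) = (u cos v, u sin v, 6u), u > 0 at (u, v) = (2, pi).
E = 37;  F = 0;  G = 4

Partials: r_u = (cos(v), sin(v), 6), r_v = (-u*sin(v), u*cos(v), 0). As functions of (u, v):
  E = r_u · r_u = 37,
  F = r_u · r_v = 0,
  G = r_v · r_v = u^2.
Evaluating at (u, v) = (2, pi): E = 37, F = 0, G = 4.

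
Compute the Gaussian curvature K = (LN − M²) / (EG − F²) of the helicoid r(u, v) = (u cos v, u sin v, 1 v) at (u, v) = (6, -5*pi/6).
K = -1/1369

Coefficients of the first fundamental form: E = 1, F = 0, G = u^2 + 1.
Coefficients of the second fundamental form: L = 0, M = -1/sqrt(u^2 + 1), N = 0.
Assemble K = (LN − M²)/(EG − F²) = -1/(u^2 + 1)^2. At (u, v) = (6, -5*pi/6): K = -1/1369.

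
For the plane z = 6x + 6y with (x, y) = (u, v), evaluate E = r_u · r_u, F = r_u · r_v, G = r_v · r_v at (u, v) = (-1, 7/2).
E = 37;  F = 36;  G = 37

Partials: r_u = (1, 0, 6), r_v = (0, 1, 6). As functions of (u, v):
  E = r_u · r_u = 37,
  F = r_u · r_v = 36,
  G = r_v · r_v = 37.
Evaluating at (u, v) = (-1, 7/2): E = 37, F = 36, G = 37.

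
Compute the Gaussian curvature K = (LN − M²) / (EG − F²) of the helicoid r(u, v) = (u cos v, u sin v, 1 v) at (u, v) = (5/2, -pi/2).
K = -16/841

Coefficients of the first fundamental form: E = 1, F = 0, G = u^2 + 1.
Coefficients of the second fundamental form: L = 0, M = -1/sqrt(u^2 + 1), N = 0.
Assemble K = (LN − M²)/(EG − F²) = -1/(u^2 + 1)^2. At (u, v) = (5/2, -pi/2): K = -16/841.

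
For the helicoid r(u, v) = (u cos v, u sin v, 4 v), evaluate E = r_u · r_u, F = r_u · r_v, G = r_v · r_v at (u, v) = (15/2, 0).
E = 1;  F = 0;  G = 289/4

Partials: r_u = (cos(v), sin(v), 0), r_v = (-u*sin(v), u*cos(v), 4). As functions of (u, v):
  E = r_u · r_u = 1,
  F = r_u · r_v = 0,
  G = r_v · r_v = u^2 + 16.
Evaluating at (u, v) = (15/2, 0): E = 1, F = 0, G = 289/4.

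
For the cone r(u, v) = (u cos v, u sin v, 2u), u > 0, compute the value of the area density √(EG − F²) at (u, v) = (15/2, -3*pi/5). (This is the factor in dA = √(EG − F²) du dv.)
√(EG − F²)|_{(15/2, -3*pi/5)} = 15*sqrt(5)/2

E = 5, F = 0, G = u^2, so EG − F² = 5*u^2. Taking the positive square root: √(EG − F²) = sqrt(5)*Abs(u). At (u, v) = (15/2, -3*pi/5): 15*sqrt(5)/2.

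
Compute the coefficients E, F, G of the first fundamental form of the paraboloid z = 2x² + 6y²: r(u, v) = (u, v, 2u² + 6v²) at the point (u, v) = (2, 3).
E = 65;  F = 288;  G = 1297

Partials: r_u = (1, 0, 4*u), r_v = (0, 1, 12*v). As functions of (u, v):
  E = r_u · r_u = 16*u^2 + 1,
  F = r_u · r_v = 48*u*v,
  G = r_v · r_v = 144*v^2 + 1.
Evaluating at (u, v) = (2, 3): E = 65, F = 288, G = 1297.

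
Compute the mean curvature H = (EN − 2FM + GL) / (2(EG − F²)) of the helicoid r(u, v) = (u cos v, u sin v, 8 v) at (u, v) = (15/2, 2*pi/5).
H = 0

With E = 1, F = 0, G = u^2 + 64, L = 0, M = -8/sqrt(u^2 + 64), N = 0, assemble
  H = (EN − 2FM + GL) / (2(EG − F²)) = 0.
At (u, v) = (15/2, 2*pi/5): H = 0.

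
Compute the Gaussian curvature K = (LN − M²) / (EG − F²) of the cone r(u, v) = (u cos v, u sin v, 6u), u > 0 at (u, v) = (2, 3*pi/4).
K = 0

Coefficients of the first fundamental form: E = 37, F = 0, G = u^2.
Coefficients of the second fundamental form: L = 0, M = 0, N = 6*sqrt(37)*u^2/(37*Abs(u)).
Assemble K = (LN − M²)/(EG − F²) = 0. At (u, v) = (2, 3*pi/4): K = 0.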